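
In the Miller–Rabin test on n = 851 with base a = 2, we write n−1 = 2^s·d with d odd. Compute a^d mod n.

851 − 1 = 850 = 2^1 · 425, so d = 425.
2^1 ≡ 2 (mod 851)
2^2 ≡ 2^2 = 4 ≡ 4 (mod 851)
2^4 ≡ 4^2 = 16 ≡ 16 (mod 851)
2^8 ≡ 16^2 = 256 ≡ 256 (mod 851)
2^16 ≡ 256^2 = 65536 ≡ 9 (mod 851)
2^32 ≡ 9^2 = 81 ≡ 81 (mod 851)
2^64 ≡ 81^2 = 6561 ≡ 604 (mod 851)
2^128 ≡ 604^2 = 364816 ≡ 588 (mod 851)
2^256 ≡ 588^2 = 345744 ≡ 238 (mod 851)
425 = 256 + 128 + 32 + 8 + 1 in binary powers of 2.
So 2^425 ≡ 238 · 588 · 81 · 256 · 2 ≡ 542 (mod 851).
Squaring chain: 542; never reaches −1, so base 2 is a Miller–Rabin witness that 851 is composite.

542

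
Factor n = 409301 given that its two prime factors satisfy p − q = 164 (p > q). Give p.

Since p = q + 164, we have 409301 = q(q + 164), so q² + 164q − 409301 = 0.
Discriminant: 164² + 4·409301 = 26896 + 1637204 = 1664100; √1664100 = 1290.
q = (−164 + 1290)/2 = 563, and p = q + 164 = 727.
Check: 563 · 727 = 409301.

727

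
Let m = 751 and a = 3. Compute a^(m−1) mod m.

3^1 ≡ 3 (mod 751)
3^2 ≡ 3^2 = 9 ≡ 9 (mod 751)
3^4 ≡ 9^2 = 81 ≡ 81 (mod 751)
3^8 ≡ 81^2 = 6561 ≡ 553 (mod 751)
3^16 ≡ 553^2 = 305809 ≡ 152 (mod 751)
3^32 ≡ 152^2 = 23104 ≡ 574 (mod 751)
3^64 ≡ 574^2 = 329476 ≡ 538 (mod 751)
3^128 ≡ 538^2 = 289444 ≡ 309 (mod 751)
3^256 ≡ 309^2 = 95481 ≡ 104 (mod 751)
3^512 ≡ 104^2 = 10816 ≡ 302 (mod 751)
750 = 512 + 128 + 64 + 32 + 8 + 4 + 2 in binary powers of 2.
So 3^750 ≡ 302 · 309 · 538 · 574 · 553 · 81 · 9 ≡ 1 (mod 751).
Since the result is 1, base 3 gives no evidence that 751 is composite.

1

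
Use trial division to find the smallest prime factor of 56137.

56137 is odd.
Digit sum 22, not divisible by 3.
Ends in 7: not divisible by 5.
7: 56137 = 7·8019 + 4
11: 56137 = 11·5103 + 4
13: 56137 = 13·4318 + 3
17: 56137 = 17·3302 + 3
19: 56137 = 19·2954 + 11
23: 56137 = 23·2440 + 17
29: 56137 = 29·1935 + 22
31: 56137 = 31·1810 + 27
37: 56137 = 37·1517 + 8
41: 56137 = 41·1369 + 8
43: 56137 = 43·1305 + 22
47: 56137 = 47·1194 + 19
53: 56137 = 53·1059 + 10
59: 56137 = 59·951 + 28
61: 56137 = 61·920 + 17
67: 56137 = 67·837 + 58
71: 56137 = 71·790 + 47
73: 56137 = 73·769

73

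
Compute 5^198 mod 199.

1

5^1 ≡ 5 (mod 199)
5^2 ≡ 5^2 = 25 ≡ 25 (mod 199)
5^4 ≡ 25^2 = 625 ≡ 28 (mod 199)
5^8 ≡ 28^2 = 784 ≡ 187 (mod 199)
5^16 ≡ 187^2 = 34969 ≡ 144 (mod 199)
5^32 ≡ 144^2 = 20736 ≡ 40 (mod 199)
5^64 ≡ 40^2 = 1600 ≡ 8 (mod 199)
5^128 ≡ 8^2 = 64 ≡ 64 (mod 199)
198 = 128 + 64 + 4 + 2 in binary powers of 2.
So 5^198 ≡ 64 · 8 · 28 · 25 ≡ 1 (mod 199).
Since the result is 1, base 5 gives no evidence that 199 is composite.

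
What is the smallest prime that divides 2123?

2123 is odd.
Digit sum 8, not divisible by 3.
Ends in 3: not divisible by 5.
7: 2123 = 7·303 + 2
11: 2123 = 11·193

11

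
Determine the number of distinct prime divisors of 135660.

135660 = 2^2 · 33915
33915 = 3 · 11305
11305 = 5 · 2261
2261 = 7 · 323
323 = 17 · 19
135660 = 2^2 · 3 · 5 · 7 · 17 · 19, which has 6 distinct prime factors.

6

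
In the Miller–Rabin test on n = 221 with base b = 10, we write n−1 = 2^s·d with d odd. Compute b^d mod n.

221 − 1 = 220 = 2^2 · 55, so d = 55.
10^1 ≡ 10 (mod 221)
10^2 ≡ 10^2 = 100 ≡ 100 (mod 221)
10^4 ≡ 100^2 = 10000 ≡ 55 (mod 221)
10^8 ≡ 55^2 = 3025 ≡ 152 (mod 221)
10^16 ≡ 152^2 = 23104 ≡ 120 (mod 221)
10^32 ≡ 120^2 = 14400 ≡ 35 (mod 221)
55 = 32 + 16 + 4 + 2 + 1 in binary powers of 2.
So 10^55 ≡ 35 · 120 · 55 · 100 · 10 ≡ 192 (mod 221).
Squaring chain: 192 → 178; never reaches −1, so base 10 is a Miller–Rabin witness that 221 is composite.

192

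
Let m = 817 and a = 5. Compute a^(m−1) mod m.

5^1 ≡ 5 (mod 817)
5^2 ≡ 5^2 = 25 ≡ 25 (mod 817)
5^4 ≡ 25^2 = 625 ≡ 625 (mod 817)
5^8 ≡ 625^2 = 390625 ≡ 99 (mod 817)
5^16 ≡ 99^2 = 9801 ≡ 814 (mod 817)
5^32 ≡ 814^2 = 662596 ≡ 9 (mod 817)
5^64 ≡ 9^2 = 81 ≡ 81 (mod 817)
5^128 ≡ 81^2 = 6561 ≡ 25 (mod 817)
5^256 ≡ 25^2 = 625 ≡ 625 (mod 817)
5^512 ≡ 625^2 = 390625 ≡ 99 (mod 817)
816 = 512 + 256 + 32 + 16 in binary powers of 2.
So 5^816 ≡ 99 · 625 · 9 · 814 ≡ 140 (mod 817).
Since 140 ≠ 1, base 5 is a Fermat witness: 817 is composite.

140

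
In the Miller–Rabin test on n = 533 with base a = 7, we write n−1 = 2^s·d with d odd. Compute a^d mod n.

176

533 − 1 = 532 = 2^2 · 133, so d = 133.
7^1 ≡ 7 (mod 533)
7^2 ≡ 7^2 = 49 ≡ 49 (mod 533)
7^4 ≡ 49^2 = 2401 ≡ 269 (mod 533)
7^8 ≡ 269^2 = 72361 ≡ 406 (mod 533)
7^16 ≡ 406^2 = 164836 ≡ 139 (mod 533)
7^32 ≡ 139^2 = 19321 ≡ 133 (mod 533)
7^64 ≡ 133^2 = 17689 ≡ 100 (mod 533)
7^128 ≡ 100^2 = 10000 ≡ 406 (mod 533)
133 = 128 + 4 + 1 in binary powers of 2.
So 7^133 ≡ 406 · 269 · 7 ≡ 176 (mod 533).
Squaring chain: 176 → 62; never reaches −1, so base 7 is a Miller–Rabin witness that 533 is composite.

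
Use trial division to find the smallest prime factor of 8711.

8711 is odd.
Digit sum 17, not divisible by 3.
Ends in 1: not divisible by 5.
7: 8711 = 7·1244 + 3
11: 8711 = 11·791 + 10
13: 8711 = 13·670 + 1
17: 8711 = 17·512 + 7
19: 8711 = 19·458 + 9
23: 8711 = 23·378 + 17
29: 8711 = 29·300 + 11
31: 8711 = 31·281

31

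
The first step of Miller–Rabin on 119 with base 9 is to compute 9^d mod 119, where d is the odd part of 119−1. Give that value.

119 − 1 = 118 = 2^1 · 59, so d = 59.
9^1 ≡ 9 (mod 119)
9^2 ≡ 9^2 = 81 ≡ 81 (mod 119)
9^4 ≡ 81^2 = 6561 ≡ 16 (mod 119)
9^8 ≡ 16^2 = 256 ≡ 18 (mod 119)
9^16 ≡ 18^2 = 324 ≡ 86 (mod 119)
9^32 ≡ 86^2 = 7396 ≡ 18 (mod 119)
59 = 32 + 16 + 8 + 2 + 1 in binary powers of 2.
So 9^59 ≡ 18 · 86 · 18 · 81 · 9 ≡ 32 (mod 119).
Squaring chain: 32; never reaches −1, so base 9 is a Miller–Rabin witness that 119 is composite.

32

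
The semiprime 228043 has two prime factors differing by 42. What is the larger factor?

499

Since p = q + 42, we have 228043 = q(q + 42), so q² + 42q − 228043 = 0.
Discriminant: 42² + 4·228043 = 1764 + 912172 = 913936; √913936 = 956.
q = (−42 + 956)/2 = 457, and p = q + 42 = 499.
Check: 457 · 499 = 228043.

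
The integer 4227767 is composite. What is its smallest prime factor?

67

4227767 is odd.
Digit sum 35, not divisible by 3.
Ends in 7: not divisible by 5.
7: 4227767 = 7·603966 + 5
11: 4227767 = 11·384342 + 5
13: 4227767 = 13·325212 + 11
17: 4227767 = 17·248692 + 3
19: 4227767 = 19·222514 + 1
23: 4227767 = 23·183815 + 22
29: 4227767 = 29·145785 + 2
31: 4227767 = 31·136379 + 18
37: 4227767 = 37·114263 + 36
41: 4227767 = 41·103116 + 11
43: 4227767 = 43·98320 + 7
47: 4227767 = 47·89952 + 23
53: 4227767 = 53·79769 + 10
59: 4227767 = 59·71657 + 4
61: 4227767 = 61·69307 + 40
67: 4227767 = 67·63101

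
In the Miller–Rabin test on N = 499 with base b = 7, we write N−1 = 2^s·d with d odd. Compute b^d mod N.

498

499 − 1 = 498 = 2^1 · 249, so d = 249.
7^1 ≡ 7 (mod 499)
7^2 ≡ 7^2 = 49 ≡ 49 (mod 499)
7^4 ≡ 49^2 = 2401 ≡ 405 (mod 499)
7^8 ≡ 405^2 = 164025 ≡ 353 (mod 499)
7^16 ≡ 353^2 = 124609 ≡ 358 (mod 499)
7^32 ≡ 358^2 = 128164 ≡ 420 (mod 499)
7^64 ≡ 420^2 = 176400 ≡ 253 (mod 499)
7^128 ≡ 253^2 = 64009 ≡ 137 (mod 499)
249 = 128 + 64 + 32 + 16 + 8 + 1 in binary powers of 2.
So 7^249 ≡ 137 · 253 · 420 · 358 · 353 · 7 ≡ 498 (mod 499).
Since 7^d ≡ 498 (mod 499), base 7 does not prove 499 composite.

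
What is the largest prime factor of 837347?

837347 = 7 · 119621
119621 = 37 · 3233
3233 = 53 · 61
61 is prime.
So 837347 = 7 · 37 · 53 · 61; the largest prime factor is 61.

61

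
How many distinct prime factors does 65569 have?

65569 = 7 · 9367
9367 = 17 · 551
551 = 19 · 29
65569 = 7 · 17 · 19 · 29, which has 4 distinct prime factors.

4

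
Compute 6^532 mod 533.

6^1 ≡ 6 (mod 533)
6^2 ≡ 6^2 = 36 ≡ 36 (mod 533)
6^4 ≡ 36^2 = 1296 ≡ 230 (mod 533)
6^8 ≡ 230^2 = 52900 ≡ 133 (mod 533)
6^16 ≡ 133^2 = 17689 ≡ 100 (mod 533)
6^32 ≡ 100^2 = 10000 ≡ 406 (mod 533)
6^64 ≡ 406^2 = 164836 ≡ 139 (mod 533)
6^128 ≡ 139^2 = 19321 ≡ 133 (mod 533)
6^256 ≡ 133^2 = 17689 ≡ 100 (mod 533)
6^512 ≡ 100^2 = 10000 ≡ 406 (mod 533)
532 = 512 + 16 + 4 in binary powers of 2.
So 6^532 ≡ 406 · 100 · 230 ≡ 373 (mod 533).
Since 373 ≠ 1, base 6 is a Fermat witness: 533 is composite.

373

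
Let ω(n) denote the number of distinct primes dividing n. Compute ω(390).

4

390 = 2 · 195
195 = 3 · 65
65 = 5 · 13
390 = 2 · 3 · 5 · 13, which has 4 distinct prime factors.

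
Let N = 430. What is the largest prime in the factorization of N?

43

430 = 2 · 215
215 = 5 · 43
43 is prime.
So 430 = 2 · 5 · 43; the largest prime factor is 43.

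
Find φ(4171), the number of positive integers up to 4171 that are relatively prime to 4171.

Factor: 4171 = 43 · 97.
φ(4171) = (43−1) · (97−1) = 42 · 96 = 4032.

4032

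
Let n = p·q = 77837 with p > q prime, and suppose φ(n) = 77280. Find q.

277

φ(n) = (p−1)(q−1) = n − (p+q) + 1, so p + q = 77837 − 77280 + 1 = 558.
p and q are the roots of t² − 558t + 77837 = 0.
Discriminant: 558² − 4·77837 = 311364 − 311348 = 16; √16 = 4.
q = (558 − 4)/2 = 277, p = (558 + 4)/2 = 281.
Check: 277 · 281 = 77837.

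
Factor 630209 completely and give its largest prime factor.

97

630209 = 73 · 8633
8633 = 89 · 97
97 is prime.
So 630209 = 73 · 89 · 97; the largest prime factor is 97.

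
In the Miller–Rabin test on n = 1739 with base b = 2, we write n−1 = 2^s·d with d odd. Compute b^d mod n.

1739 − 1 = 1738 = 2^1 · 869, so d = 869.
2^1 ≡ 2 (mod 1739)
2^2 ≡ 2^2 = 4 ≡ 4 (mod 1739)
2^4 ≡ 4^2 = 16 ≡ 16 (mod 1739)
2^8 ≡ 16^2 = 256 ≡ 256 (mod 1739)
2^16 ≡ 256^2 = 65536 ≡ 1193 (mod 1739)
2^32 ≡ 1193^2 = 1423249 ≡ 747 (mod 1739)
2^64 ≡ 747^2 = 558009 ≡ 1529 (mod 1739)
2^128 ≡ 1529^2 = 2337841 ≡ 625 (mod 1739)
2^256 ≡ 625^2 = 390625 ≡ 1089 (mod 1739)
2^512 ≡ 1089^2 = 1185921 ≡ 1662 (mod 1739)
869 = 512 + 256 + 64 + 32 + 4 + 1 in binary powers of 2.
So 2^869 ≡ 1662 · 1089 · 1529 · 747 · 16 · 2 ≡ 1623 (mod 1739).
Squaring chain: 1623; never reaches −1, so base 2 is a Miller–Rabin witness that 1739 is composite.

1623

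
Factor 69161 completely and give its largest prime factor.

97

69161 = 23 · 3007
3007 = 31 · 97
97 is prime.
So 69161 = 23 · 31 · 97; the largest prime factor is 97.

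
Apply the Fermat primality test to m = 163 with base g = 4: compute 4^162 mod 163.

1

4^1 ≡ 4 (mod 163)
4^2 ≡ 4^2 = 16 ≡ 16 (mod 163)
4^4 ≡ 16^2 = 256 ≡ 93 (mod 163)
4^8 ≡ 93^2 = 8649 ≡ 10 (mod 163)
4^16 ≡ 10^2 = 100 ≡ 100 (mod 163)
4^32 ≡ 100^2 = 10000 ≡ 57 (mod 163)
4^64 ≡ 57^2 = 3249 ≡ 152 (mod 163)
4^128 ≡ 152^2 = 23104 ≡ 121 (mod 163)
162 = 128 + 32 + 2 in binary powers of 2.
So 4^162 ≡ 121 · 57 · 16 ≡ 1 (mod 163).
Since the result is 1, base 4 gives no evidence that 163 is composite.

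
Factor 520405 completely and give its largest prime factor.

97

520405 = 5 · 104081
104081 = 29 · 3589
3589 = 37 · 97
97 is prime.
So 520405 = 5 · 29 · 37 · 97; the largest prime factor is 97.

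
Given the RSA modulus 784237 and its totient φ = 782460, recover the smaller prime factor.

φ(n) = (p−1)(q−1) = n − (p+q) + 1, so p + q = 784237 − 782460 + 1 = 1778.
p and q are the roots of t² − 1778t + 784237 = 0.
Discriminant: 1778² − 4·784237 = 3161284 − 3136948 = 24336; √24336 = 156.
q = (1778 − 156)/2 = 811, p = (1778 + 156)/2 = 967.
Check: 811 · 967 = 784237.

811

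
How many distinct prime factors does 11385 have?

11385 = 3^2 · 1265
1265 = 5 · 253
253 = 11 · 23
11385 = 3^2 · 5 · 11 · 23, which has 4 distinct prime factors.

4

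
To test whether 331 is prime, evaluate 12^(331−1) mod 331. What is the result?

1

12^1 ≡ 12 (mod 331)
12^2 ≡ 12^2 = 144 ≡ 144 (mod 331)
12^4 ≡ 144^2 = 20736 ≡ 214 (mod 331)
12^8 ≡ 214^2 = 45796 ≡ 118 (mod 331)
12^16 ≡ 118^2 = 13924 ≡ 22 (mod 331)
12^32 ≡ 22^2 = 484 ≡ 153 (mod 331)
12^64 ≡ 153^2 = 23409 ≡ 239 (mod 331)
12^128 ≡ 239^2 = 57121 ≡ 189 (mod 331)
12^256 ≡ 189^2 = 35721 ≡ 304 (mod 331)
330 = 256 + 64 + 8 + 2 in binary powers of 2.
So 12^330 ≡ 304 · 239 · 118 · 144 ≡ 1 (mod 331).
Since the result is 1, base 12 gives no evidence that 331 is composite.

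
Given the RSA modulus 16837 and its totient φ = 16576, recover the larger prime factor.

φ(n) = (p−1)(q−1) = n − (p+q) + 1, so p + q = 16837 − 16576 + 1 = 262.
p and q are the roots of t² − 262t + 16837 = 0.
Discriminant: 262² − 4·16837 = 68644 − 67348 = 1296; √1296 = 36.
q = (262 − 36)/2 = 113, p = (262 + 36)/2 = 149.
Check: 113 · 149 = 16837.

149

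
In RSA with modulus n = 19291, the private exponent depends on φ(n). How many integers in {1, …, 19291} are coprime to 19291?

19000

Factor: 19291 = 101 · 191.
φ(19291) = (101−1) · (191−1) = 100 · 190 = 19000.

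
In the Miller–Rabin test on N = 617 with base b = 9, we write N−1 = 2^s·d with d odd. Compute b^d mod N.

617 − 1 = 616 = 2^3 · 77, so d = 77.
9^1 ≡ 9 (mod 617)
9^2 ≡ 9^2 = 81 ≡ 81 (mod 617)
9^4 ≡ 81^2 = 6561 ≡ 391 (mod 617)
9^8 ≡ 391^2 = 152881 ≡ 482 (mod 617)
9^16 ≡ 482^2 = 232324 ≡ 332 (mod 617)
9^32 ≡ 332^2 = 110224 ≡ 398 (mod 617)
9^64 ≡ 398^2 = 158404 ≡ 452 (mod 617)
77 = 64 + 8 + 4 + 1 in binary powers of 2.
So 9^77 ≡ 452 · 482 · 391 · 9 ≡ 194 (mod 617).
Squaring chain: 194 → 616 → 1; reaches −1, so base 9 does not prove 617 composite.

194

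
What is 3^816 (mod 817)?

121

3^1 ≡ 3 (mod 817)
3^2 ≡ 3^2 = 9 ≡ 9 (mod 817)
3^4 ≡ 9^2 = 81 ≡ 81 (mod 817)
3^8 ≡ 81^2 = 6561 ≡ 25 (mod 817)
3^16 ≡ 25^2 = 625 ≡ 625 (mod 817)
3^32 ≡ 625^2 = 390625 ≡ 99 (mod 817)
3^64 ≡ 99^2 = 9801 ≡ 814 (mod 817)
3^128 ≡ 814^2 = 662596 ≡ 9 (mod 817)
3^256 ≡ 9^2 = 81 ≡ 81 (mod 817)
3^512 ≡ 81^2 = 6561 ≡ 25 (mod 817)
816 = 512 + 256 + 32 + 16 in binary powers of 2.
So 3^816 ≡ 25 · 81 · 99 · 625 ≡ 121 (mod 817).
Since 121 ≠ 1, base 3 is a Fermat witness: 817 is composite.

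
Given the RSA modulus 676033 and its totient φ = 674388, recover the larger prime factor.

859

φ(n) = (p−1)(q−1) = n − (p+q) + 1, so p + q = 676033 − 674388 + 1 = 1646.
p and q are the roots of t² − 1646t + 676033 = 0.
Discriminant: 1646² − 4·676033 = 2709316 − 2704132 = 5184; √5184 = 72.
q = (1646 − 72)/2 = 787, p = (1646 + 72)/2 = 859.
Check: 787 · 859 = 676033.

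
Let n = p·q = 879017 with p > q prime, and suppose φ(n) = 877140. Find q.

φ(n) = (p−1)(q−1) = n − (p+q) + 1, so p + q = 879017 − 877140 + 1 = 1878.
p and q are the roots of t² − 1878t + 879017 = 0.
Discriminant: 1878² − 4·879017 = 3526884 − 3516068 = 10816; √10816 = 104.
q = (1878 − 104)/2 = 887, p = (1878 + 104)/2 = 991.
Check: 887 · 991 = 879017.

887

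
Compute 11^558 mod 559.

11^1 ≡ 11 (mod 559)
11^2 ≡ 11^2 = 121 ≡ 121 (mod 559)
11^4 ≡ 121^2 = 14641 ≡ 107 (mod 559)
11^8 ≡ 107^2 = 11449 ≡ 269 (mod 559)
11^16 ≡ 269^2 = 72361 ≡ 250 (mod 559)
11^32 ≡ 250^2 = 62500 ≡ 451 (mod 559)
11^64 ≡ 451^2 = 203401 ≡ 484 (mod 559)
11^128 ≡ 484^2 = 234256 ≡ 35 (mod 559)
11^256 ≡ 35^2 = 1225 ≡ 107 (mod 559)
11^512 ≡ 107^2 = 11449 ≡ 269 (mod 559)
558 = 512 + 32 + 8 + 4 + 2 in binary powers of 2.
So 11^558 ≡ 269 · 451 · 269 · 107 · 121 ≡ 532 (mod 559).
Since 532 ≠ 1, base 11 is a Fermat witness: 559 is composite.

532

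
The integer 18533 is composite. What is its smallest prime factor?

18533 is odd.
Digit sum 20, not divisible by 3.
Ends in 3: not divisible by 5.
7: 18533 = 7·2647 + 4
11: 18533 = 11·1684 + 9
13: 18533 = 13·1425 + 8
17: 18533 = 17·1090 + 3
19: 18533 = 19·975 + 8
23: 18533 = 23·805 + 18
29: 18533 = 29·639 + 2
31: 18533 = 31·597 + 26
37: 18533 = 37·500 + 33
41: 18533 = 41·452 + 1
43: 18533 = 43·431

43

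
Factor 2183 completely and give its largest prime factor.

2183 = 37 · 59
59 is prime.
So 2183 = 37 · 59; the largest prime factor is 59.

59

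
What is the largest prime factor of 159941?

159941 = 41 · 3901
3901 = 47 · 83
83 is prime.
So 159941 = 41 · 47 · 83; the largest prime factor is 83.

83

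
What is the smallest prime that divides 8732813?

97

8732813 is odd.
Digit sum 32, not divisible by 3.
Ends in 3: not divisible by 5.
7: 8732813 = 7·1247544 + 5
11: 8732813 = 11·793892 + 1
13: 8732813 = 13·671754 + 11
17: 8732813 = 17·513694 + 15
19: 8732813 = 19·459621 + 14
23: 8732813 = 23·379687 + 12
29: 8732813 = 29·301131 + 14
31: 8732813 = 31·281703 + 20
37: 8732813 = 37·236021 + 36
41: 8732813 = 41·212995 + 18
43: 8732813 = 43·203088 + 29
47: 8732813 = 47·185804 + 25
53: 8732813 = 53·164770 + 3
59: 8732813 = 59·148013 + 46
61: 8732813 = 61·143160 + 53
67: 8732813 = 67·130340 + 33
71: 8732813 = 71·122997 + 26
73: 8732813 = 73·119627 + 42
79: 8732813 = 79·110541 + 74
83: 8732813 = 83·105214 + 51
89: 8732813 = 89·98121 + 44
97: 8732813 = 97·90029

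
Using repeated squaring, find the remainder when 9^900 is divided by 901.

9^1 ≡ 9 (mod 901)
9^2 ≡ 9^2 = 81 ≡ 81 (mod 901)
9^4 ≡ 81^2 = 6561 ≡ 254 (mod 901)
9^8 ≡ 254^2 = 64516 ≡ 545 (mod 901)
9^16 ≡ 545^2 = 297025 ≡ 596 (mod 901)
9^32 ≡ 596^2 = 355216 ≡ 222 (mod 901)
9^64 ≡ 222^2 = 49284 ≡ 630 (mod 901)
9^128 ≡ 630^2 = 396900 ≡ 460 (mod 901)
9^256 ≡ 460^2 = 211600 ≡ 766 (mod 901)
9^512 ≡ 766^2 = 586756 ≡ 205 (mod 901)
900 = 512 + 256 + 128 + 4 in binary powers of 2.
So 9^900 ≡ 205 · 766 · 460 · 254 ≡ 543 (mod 901).
Since 543 ≠ 1, base 9 is a Fermat witness: 901 is composite.

543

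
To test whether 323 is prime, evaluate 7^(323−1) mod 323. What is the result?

83

7^1 ≡ 7 (mod 323)
7^2 ≡ 7^2 = 49 ≡ 49 (mod 323)
7^4 ≡ 49^2 = 2401 ≡ 140 (mod 323)
7^8 ≡ 140^2 = 19600 ≡ 220 (mod 323)
7^16 ≡ 220^2 = 48400 ≡ 273 (mod 323)
7^32 ≡ 273^2 = 74529 ≡ 239 (mod 323)
7^64 ≡ 239^2 = 57121 ≡ 273 (mod 323)
7^128 ≡ 273^2 = 74529 ≡ 239 (mod 323)
7^256 ≡ 239^2 = 57121 ≡ 273 (mod 323)
322 = 256 + 64 + 2 in binary powers of 2.
So 7^322 ≡ 273 · 273 · 49 ≡ 83 (mod 323).
Since 83 ≠ 1, base 7 is a Fermat witness: 323 is composite.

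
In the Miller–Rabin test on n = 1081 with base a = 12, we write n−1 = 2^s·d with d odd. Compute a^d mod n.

440

1081 − 1 = 1080 = 2^3 · 135, so d = 135.
12^1 ≡ 12 (mod 1081)
12^2 ≡ 12^2 = 144 ≡ 144 (mod 1081)
12^4 ≡ 144^2 = 20736 ≡ 197 (mod 1081)
12^8 ≡ 197^2 = 38809 ≡ 974 (mod 1081)
12^16 ≡ 974^2 = 948676 ≡ 639 (mod 1081)
12^32 ≡ 639^2 = 408321 ≡ 784 (mod 1081)
12^64 ≡ 784^2 = 614656 ≡ 648 (mod 1081)
12^128 ≡ 648^2 = 419904 ≡ 476 (mod 1081)
135 = 128 + 4 + 2 + 1 in binary powers of 2.
So 12^135 ≡ 476 · 197 · 144 · 12 ≡ 440 (mod 1081).
Squaring chain: 440 → 101 → 472; never reaches −1, so base 12 is a Miller–Rabin witness that 1081 is composite.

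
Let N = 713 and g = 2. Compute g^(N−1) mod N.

2^1 ≡ 2 (mod 713)
2^2 ≡ 2^2 = 4 ≡ 4 (mod 713)
2^4 ≡ 4^2 = 16 ≡ 16 (mod 713)
2^8 ≡ 16^2 = 256 ≡ 256 (mod 713)
2^16 ≡ 256^2 = 65536 ≡ 653 (mod 713)
2^32 ≡ 653^2 = 426409 ≡ 35 (mod 713)
2^64 ≡ 35^2 = 1225 ≡ 512 (mod 713)
2^128 ≡ 512^2 = 262144 ≡ 473 (mod 713)
2^256 ≡ 473^2 = 223729 ≡ 560 (mod 713)
2^512 ≡ 560^2 = 313600 ≡ 593 (mod 713)
712 = 512 + 128 + 64 + 8 in binary powers of 2.
So 2^712 ≡ 593 · 473 · 512 · 256 ≡ 624 (mod 713).
Since 624 ≠ 1, base 2 is a Fermat witness: 713 is composite.

624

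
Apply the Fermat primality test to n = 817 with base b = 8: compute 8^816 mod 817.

742

8^1 ≡ 8 (mod 817)
8^2 ≡ 8^2 = 64 ≡ 64 (mod 817)
8^4 ≡ 64^2 = 4096 ≡ 11 (mod 817)
8^8 ≡ 11^2 = 121 ≡ 121 (mod 817)
8^16 ≡ 121^2 = 14641 ≡ 752 (mod 817)
8^32 ≡ 752^2 = 565504 ≡ 140 (mod 817)
8^64 ≡ 140^2 = 19600 ≡ 809 (mod 817)
8^128 ≡ 809^2 = 654481 ≡ 64 (mod 817)
8^256 ≡ 64^2 = 4096 ≡ 11 (mod 817)
8^512 ≡ 11^2 = 121 ≡ 121 (mod 817)
816 = 512 + 256 + 32 + 16 in binary powers of 2.
So 8^816 ≡ 121 · 11 · 140 · 752 ≡ 742 (mod 817).
Since 742 ≠ 1, base 8 is a Fermat witness: 817 is composite.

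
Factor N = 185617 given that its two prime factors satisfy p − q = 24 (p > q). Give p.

Since p = q + 24, we have 185617 = q(q + 24), so q² + 24q − 185617 = 0.
Discriminant: 24² + 4·185617 = 576 + 742468 = 743044; √743044 = 862.
q = (−24 + 862)/2 = 419, and p = q + 24 = 443.
Check: 419 · 443 = 185617.

443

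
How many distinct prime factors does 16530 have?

5

16530 = 2 · 8265
8265 = 3 · 2755
2755 = 5 · 551
551 = 19 · 29
16530 = 2 · 3 · 5 · 19 · 29, which has 5 distinct prime factors.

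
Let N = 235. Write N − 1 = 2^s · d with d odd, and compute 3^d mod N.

103

235 − 1 = 234 = 2^1 · 117, so d = 117.
3^1 ≡ 3 (mod 235)
3^2 ≡ 3^2 = 9 ≡ 9 (mod 235)
3^4 ≡ 9^2 = 81 ≡ 81 (mod 235)
3^8 ≡ 81^2 = 6561 ≡ 216 (mod 235)
3^16 ≡ 216^2 = 46656 ≡ 126 (mod 235)
3^32 ≡ 126^2 = 15876 ≡ 131 (mod 235)
3^64 ≡ 131^2 = 17161 ≡ 6 (mod 235)
117 = 64 + 32 + 16 + 4 + 1 in binary powers of 2.
So 3^117 ≡ 6 · 131 · 126 · 81 · 3 ≡ 103 (mod 235).
Squaring chain: 103; never reaches −1, so base 3 is a Miller–Rabin witness that 235 is composite.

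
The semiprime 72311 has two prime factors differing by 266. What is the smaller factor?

167

Since p = q + 266, we have 72311 = q(q + 266), so q² + 266q − 72311 = 0.
Discriminant: 266² + 4·72311 = 70756 + 289244 = 360000; √360000 = 600.
q = (−266 + 600)/2 = 167, and p = q + 266 = 433.
Check: 167 · 433 = 72311.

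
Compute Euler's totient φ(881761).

Factor: 881761 = 53 · 127 · 131.
φ(881761) = (53−1) · (127−1) · (131−1) = 52 · 126 · 130 = 851760.

851760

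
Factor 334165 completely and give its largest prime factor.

334165 = 5 · 66833
66833 = 13 · 5141
5141 = 53 · 97
97 is prime.
So 334165 = 5 · 13 · 53 · 97; the largest prime factor is 97.

97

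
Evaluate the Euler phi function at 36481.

36290

Factor: 36481 = 191^2.
φ(36481) = 191^1·(191−1) = 36290.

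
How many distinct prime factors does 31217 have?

31217 = 19 · 1643
1643 = 31 · 53
31217 = 19 · 31 · 53, which has 3 distinct prime factors.

3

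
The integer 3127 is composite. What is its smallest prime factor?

3127 is odd.
Digit sum 13, not divisible by 3.
Ends in 7: not divisible by 5.
7: 3127 = 7·446 + 5
11: 3127 = 11·284 + 3
13: 3127 = 13·240 + 7
17: 3127 = 17·183 + 16
19: 3127 = 19·164 + 11
23: 3127 = 23·135 + 22
29: 3127 = 29·107 + 24
31: 3127 = 31·100 + 27
37: 3127 = 37·84 + 19
41: 3127 = 41·76 + 11
43: 3127 = 43·72 + 31
47: 3127 = 47·66 + 25
53: 3127 = 53·59

53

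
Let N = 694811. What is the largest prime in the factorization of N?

97

694811 = 13 · 53447
53447 = 19 · 2813
2813 = 29 · 97
97 is prime.
So 694811 = 13 · 19 · 29 · 97; the largest prime factor is 97.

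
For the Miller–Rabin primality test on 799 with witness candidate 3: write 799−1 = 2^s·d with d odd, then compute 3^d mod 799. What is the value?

686

799 − 1 = 798 = 2^1 · 399, so d = 399.
3^1 ≡ 3 (mod 799)
3^2 ≡ 3^2 = 9 ≡ 9 (mod 799)
3^4 ≡ 9^2 = 81 ≡ 81 (mod 799)
3^8 ≡ 81^2 = 6561 ≡ 169 (mod 799)
3^16 ≡ 169^2 = 28561 ≡ 596 (mod 799)
3^32 ≡ 596^2 = 355216 ≡ 460 (mod 799)
3^64 ≡ 460^2 = 211600 ≡ 664 (mod 799)
3^128 ≡ 664^2 = 440896 ≡ 647 (mod 799)
3^256 ≡ 647^2 = 418609 ≡ 732 (mod 799)
399 = 256 + 128 + 8 + 4 + 2 + 1 in binary powers of 2.
So 3^399 ≡ 732 · 647 · 169 · 81 · 9 · 3 ≡ 686 (mod 799).
Squaring chain: 686; never reaches −1, so base 3 is a Miller–Rabin witness that 799 is composite.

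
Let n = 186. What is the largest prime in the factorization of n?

186 = 2 · 93
93 = 3 · 31
31 is prime.
So 186 = 2 · 3 · 31; the largest prime factor is 31.

31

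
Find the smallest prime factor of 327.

327 is odd.
Digit sum 12, divisible by 3.

3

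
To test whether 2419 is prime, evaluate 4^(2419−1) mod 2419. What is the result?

4^1 ≡ 4 (mod 2419)
4^2 ≡ 4^2 = 16 ≡ 16 (mod 2419)
4^4 ≡ 16^2 = 256 ≡ 256 (mod 2419)
4^8 ≡ 256^2 = 65536 ≡ 223 (mod 2419)
4^16 ≡ 223^2 = 49729 ≡ 1349 (mod 2419)
4^32 ≡ 1349^2 = 1819801 ≡ 713 (mod 2419)
4^64 ≡ 713^2 = 508369 ≡ 379 (mod 2419)
4^128 ≡ 379^2 = 143641 ≡ 920 (mod 2419)
4^256 ≡ 920^2 = 846400 ≡ 2169 (mod 2419)
4^512 ≡ 2169^2 = 4704561 ≡ 2025 (mod 2419)
4^1024 ≡ 2025^2 = 4100625 ≡ 420 (mod 2419)
4^2048 ≡ 420^2 = 176400 ≡ 2232 (mod 2419)
2418 = 2048 + 256 + 64 + 32 + 16 + 2 in binary powers of 2.
So 4^2418 ≡ 2232 · 2169 · 379 · 713 · 1349 · 16 ≡ 879 (mod 2419).
Since 879 ≠ 1, base 4 is a Fermat witness: 2419 is composite.

879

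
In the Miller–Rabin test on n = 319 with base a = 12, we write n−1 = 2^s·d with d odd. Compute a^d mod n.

133

319 − 1 = 318 = 2^1 · 159, so d = 159.
12^1 ≡ 12 (mod 319)
12^2 ≡ 12^2 = 144 ≡ 144 (mod 319)
12^4 ≡ 144^2 = 20736 ≡ 1 (mod 319)
12^8 ≡ 1^2 = 1 ≡ 1 (mod 319)
12^16 ≡ 1^2 = 1 ≡ 1 (mod 319)
12^32 ≡ 1^2 = 1 ≡ 1 (mod 319)
12^64 ≡ 1^2 = 1 ≡ 1 (mod 319)
12^128 ≡ 1^2 = 1 ≡ 1 (mod 319)
159 = 128 + 16 + 8 + 4 + 2 + 1 in binary powers of 2.
So 12^159 ≡ 1 · 1 · 1 · 1 · 144 · 12 ≡ 133 (mod 319).
Squaring chain: 133; never reaches −1, so base 12 is a Miller–Rabin witness that 319 is composite.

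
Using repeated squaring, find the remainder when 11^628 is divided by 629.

11^1 ≡ 11 (mod 629)
11^2 ≡ 11^2 = 121 ≡ 121 (mod 629)
11^4 ≡ 121^2 = 14641 ≡ 174 (mod 629)
11^8 ≡ 174^2 = 30276 ≡ 84 (mod 629)
11^16 ≡ 84^2 = 7056 ≡ 137 (mod 629)
11^32 ≡ 137^2 = 18769 ≡ 528 (mod 629)
11^64 ≡ 528^2 = 278784 ≡ 137 (mod 629)
11^128 ≡ 137^2 = 18769 ≡ 528 (mod 629)
11^256 ≡ 528^2 = 278784 ≡ 137 (mod 629)
11^512 ≡ 137^2 = 18769 ≡ 528 (mod 629)
628 = 512 + 64 + 32 + 16 + 4 in binary powers of 2.
So 11^628 ≡ 528 · 137 · 528 · 137 · 174 ≡ 174 (mod 629).
Since 174 ≠ 1, base 11 is a Fermat witness: 629 is composite.

174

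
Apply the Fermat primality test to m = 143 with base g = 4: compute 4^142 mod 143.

4^1 ≡ 4 (mod 143)
4^2 ≡ 4^2 = 16 ≡ 16 (mod 143)
4^4 ≡ 16^2 = 256 ≡ 113 (mod 143)
4^8 ≡ 113^2 = 12769 ≡ 42 (mod 143)
4^16 ≡ 42^2 = 1764 ≡ 48 (mod 143)
4^32 ≡ 48^2 = 2304 ≡ 16 (mod 143)
4^64 ≡ 16^2 = 256 ≡ 113 (mod 143)
4^128 ≡ 113^2 = 12769 ≡ 42 (mod 143)
142 = 128 + 8 + 4 + 2 in binary powers of 2.
So 4^142 ≡ 42 · 42 · 113 · 16 ≡ 126 (mod 143).
Since 126 ≠ 1, base 4 is a Fermat witness: 143 is composite.

126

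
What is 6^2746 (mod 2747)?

6^1 ≡ 6 (mod 2747)
6^2 ≡ 6^2 = 36 ≡ 36 (mod 2747)
6^4 ≡ 36^2 = 1296 ≡ 1296 (mod 2747)
6^8 ≡ 1296^2 = 1679616 ≡ 1199 (mod 2747)
6^16 ≡ 1199^2 = 1437601 ≡ 920 (mod 2747)
6^32 ≡ 920^2 = 846400 ≡ 324 (mod 2747)
6^64 ≡ 324^2 = 104976 ≡ 590 (mod 2747)
6^128 ≡ 590^2 = 348100 ≡ 1978 (mod 2747)
6^256 ≡ 1978^2 = 3912484 ≡ 756 (mod 2747)
6^512 ≡ 756^2 = 571536 ≡ 160 (mod 2747)
6^1024 ≡ 160^2 = 25600 ≡ 877 (mod 2747)
6^2048 ≡ 877^2 = 769129 ≡ 2716 (mod 2747)
2746 = 2048 + 512 + 128 + 32 + 16 + 8 + 2 in binary powers of 2.
So 6^2746 ≡ 2716 · 160 · 1978 · 324 · 920 · 1199 · 36 ≡ 412 (mod 2747).
Since 412 ≠ 1, base 6 is a Fermat witness: 2747 is composite.

412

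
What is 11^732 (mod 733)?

11^1 ≡ 11 (mod 733)
11^2 ≡ 11^2 = 121 ≡ 121 (mod 733)
11^4 ≡ 121^2 = 14641 ≡ 714 (mod 733)
11^8 ≡ 714^2 = 509796 ≡ 361 (mod 733)
11^16 ≡ 361^2 = 130321 ≡ 580 (mod 733)
11^32 ≡ 580^2 = 336400 ≡ 686 (mod 733)
11^64 ≡ 686^2 = 470596 ≡ 10 (mod 733)
11^128 ≡ 10^2 = 100 ≡ 100 (mod 733)
11^256 ≡ 100^2 = 10000 ≡ 471 (mod 733)
11^512 ≡ 471^2 = 221841 ≡ 475 (mod 733)
732 = 512 + 128 + 64 + 16 + 8 + 4 in binary powers of 2.
So 11^732 ≡ 475 · 100 · 10 · 580 · 361 · 714 ≡ 1 (mod 733).
Since the result is 1, base 11 gives no evidence that 733 is composite.

1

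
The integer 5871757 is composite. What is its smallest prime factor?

47

5871757 is odd.
Digit sum 40, not divisible by 3.
Ends in 7: not divisible by 5.
7: 5871757 = 7·838822 + 3
11: 5871757 = 11·533796 + 1
13: 5871757 = 13·451673 + 8
17: 5871757 = 17·345397 + 8
19: 5871757 = 19·309039 + 16
23: 5871757 = 23·255293 + 18
29: 5871757 = 29·202474 + 11
31: 5871757 = 31·189411 + 16
37: 5871757 = 37·158696 + 5
41: 5871757 = 41·143213 + 24
43: 5871757 = 43·136552 + 21
47: 5871757 = 47·124931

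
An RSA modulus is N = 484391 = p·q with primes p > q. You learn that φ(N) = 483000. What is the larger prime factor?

701

φ(n) = (p−1)(q−1) = n − (p+q) + 1, so p + q = 484391 − 483000 + 1 = 1392.
p and q are the roots of t² − 1392t + 484391 = 0.
Discriminant: 1392² − 4·484391 = 1937664 − 1937564 = 100; √100 = 10.
q = (1392 − 10)/2 = 691, p = (1392 + 10)/2 = 701.
Check: 691 · 701 = 484391.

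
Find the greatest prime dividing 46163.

46163 = 13 · 3551
3551 = 53 · 67
67 is prime.
So 46163 = 13 · 53 · 67; the largest prime factor is 67.

67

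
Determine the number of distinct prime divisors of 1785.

4

1785 = 3 · 595
595 = 5 · 119
119 = 7 · 17
1785 = 3 · 5 · 7 · 17, which has 4 distinct prime factors.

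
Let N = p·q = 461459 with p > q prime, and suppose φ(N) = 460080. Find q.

569

φ(n) = (p−1)(q−1) = n − (p+q) + 1, so p + q = 461459 − 460080 + 1 = 1380.
p and q are the roots of t² − 1380t + 461459 = 0.
Discriminant: 1380² − 4·461459 = 1904400 − 1845836 = 58564; √58564 = 242.
q = (1380 − 242)/2 = 569, p = (1380 + 242)/2 = 811.
Check: 569 · 811 = 461459.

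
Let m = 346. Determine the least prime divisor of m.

346 is even: 2 divides it.

2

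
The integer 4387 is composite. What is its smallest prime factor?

41

4387 is odd.
Digit sum 22, not divisible by 3.
Ends in 7: not divisible by 5.
7: 4387 = 7·626 + 5
11: 4387 = 11·398 + 9
13: 4387 = 13·337 + 6
17: 4387 = 17·258 + 1
19: 4387 = 19·230 + 17
23: 4387 = 23·190 + 17
29: 4387 = 29·151 + 8
31: 4387 = 31·141 + 16
37: 4387 = 37·118 + 21
41: 4387 = 41·107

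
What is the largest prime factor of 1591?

43

1591 = 37 · 43
43 is prime.
So 1591 = 37 · 43; the largest prime factor is 43.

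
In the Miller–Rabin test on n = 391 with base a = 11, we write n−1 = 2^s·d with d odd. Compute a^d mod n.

107

391 − 1 = 390 = 2^1 · 195, so d = 195.
11^1 ≡ 11 (mod 391)
11^2 ≡ 11^2 = 121 ≡ 121 (mod 391)
11^4 ≡ 121^2 = 14641 ≡ 174 (mod 391)
11^8 ≡ 174^2 = 30276 ≡ 169 (mod 391)
11^16 ≡ 169^2 = 28561 ≡ 18 (mod 391)
11^32 ≡ 18^2 = 324 ≡ 324 (mod 391)
11^64 ≡ 324^2 = 104976 ≡ 188 (mod 391)
11^128 ≡ 188^2 = 35344 ≡ 154 (mod 391)
195 = 128 + 64 + 2 + 1 in binary powers of 2.
So 11^195 ≡ 154 · 188 · 121 · 11 ≡ 107 (mod 391).
Squaring chain: 107; never reaches −1, so base 11 is a Miller–Rabin witness that 391 is composite.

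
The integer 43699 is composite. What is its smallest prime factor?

89

43699 is odd.
Digit sum 31, not divisible by 3.
Ends in 9: not divisible by 5.
7: 43699 = 7·6242 + 5
11: 43699 = 11·3972 + 7
13: 43699 = 13·3361 + 6
17: 43699 = 17·2570 + 9
19: 43699 = 19·2299 + 18
23: 43699 = 23·1899 + 22
29: 43699 = 29·1506 + 25
31: 43699 = 31·1409 + 20
37: 43699 = 37·1181 + 2
41: 43699 = 41·1065 + 34
43: 43699 = 43·1016 + 11
47: 43699 = 47·929 + 36
53: 43699 = 53·824 + 27
59: 43699 = 59·740 + 39
61: 43699 = 61·716 + 23
67: 43699 = 67·652 + 15
71: 43699 = 71·615 + 34
73: 43699 = 73·598 + 45
79: 43699 = 79·553 + 12
83: 43699 = 83·526 + 41
89: 43699 = 89·491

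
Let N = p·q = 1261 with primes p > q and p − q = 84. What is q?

Since p = q + 84, we have 1261 = q(q + 84), so q² + 84q − 1261 = 0.
Discriminant: 84² + 4·1261 = 7056 + 5044 = 12100; √12100 = 110.
q = (−84 + 110)/2 = 13, and p = q + 84 = 97.
Check: 13 · 97 = 1261.

13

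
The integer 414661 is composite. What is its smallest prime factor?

414661 is odd.
Digit sum 22, not divisible by 3.
Ends in 1: not divisible by 5.
7: 414661 = 7·59237 + 2
11: 414661 = 11·37696 + 5
13: 414661 = 13·31897

13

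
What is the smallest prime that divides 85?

5

85 is odd.
Digit sum 13, not divisible by 3.
Ends in 5: divisible by 5.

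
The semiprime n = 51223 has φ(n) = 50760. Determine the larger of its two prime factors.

283

φ(n) = (p−1)(q−1) = n − (p+q) + 1, so p + q = 51223 − 50760 + 1 = 464.
p and q are the roots of t² − 464t + 51223 = 0.
Discriminant: 464² − 4·51223 = 215296 − 204892 = 10404; √10404 = 102.
q = (464 − 102)/2 = 181, p = (464 + 102)/2 = 283.
Check: 181 · 283 = 51223.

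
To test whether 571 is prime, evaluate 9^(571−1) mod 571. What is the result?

9^1 ≡ 9 (mod 571)
9^2 ≡ 9^2 = 81 ≡ 81 (mod 571)
9^4 ≡ 81^2 = 6561 ≡ 280 (mod 571)
9^8 ≡ 280^2 = 78400 ≡ 173 (mod 571)
9^16 ≡ 173^2 = 29929 ≡ 237 (mod 571)
9^32 ≡ 237^2 = 56169 ≡ 211 (mod 571)
9^64 ≡ 211^2 = 44521 ≡ 554 (mod 571)
9^128 ≡ 554^2 = 306916 ≡ 289 (mod 571)
9^256 ≡ 289^2 = 83521 ≡ 155 (mod 571)
9^512 ≡ 155^2 = 24025 ≡ 43 (mod 571)
570 = 512 + 32 + 16 + 8 + 2 in binary powers of 2.
So 9^570 ≡ 43 · 211 · 237 · 173 · 81 ≡ 1 (mod 571).
Since the result is 1, base 9 gives no evidence that 571 is composite.

1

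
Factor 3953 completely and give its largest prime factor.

3953 = 59 · 67
67 is prime.
So 3953 = 59 · 67; the largest prime factor is 67.

67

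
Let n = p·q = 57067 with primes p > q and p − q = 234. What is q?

Since p = q + 234, we have 57067 = q(q + 234), so q² + 234q − 57067 = 0.
Discriminant: 234² + 4·57067 = 54756 + 228268 = 283024; √283024 = 532.
q = (−234 + 532)/2 = 149, and p = q + 234 = 383.
Check: 149 · 383 = 57067.

149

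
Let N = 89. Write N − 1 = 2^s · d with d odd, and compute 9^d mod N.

89 − 1 = 88 = 2^3 · 11, so d = 11.
9^1 ≡ 9 (mod 89)
9^2 ≡ 9^2 = 81 ≡ 81 (mod 89)
9^4 ≡ 81^2 = 6561 ≡ 64 (mod 89)
9^8 ≡ 64^2 = 4096 ≡ 2 (mod 89)
11 = 8 + 2 + 1 in binary powers of 2.
So 9^11 ≡ 2 · 81 · 9 ≡ 34 (mod 89).
Squaring chain: 34 → 88 → 1; reaches −1, so base 9 does not prove 89 composite.

34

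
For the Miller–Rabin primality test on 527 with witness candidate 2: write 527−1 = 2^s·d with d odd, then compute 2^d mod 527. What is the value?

349

527 − 1 = 526 = 2^1 · 263, so d = 263.
2^1 ≡ 2 (mod 527)
2^2 ≡ 2^2 = 4 ≡ 4 (mod 527)
2^4 ≡ 4^2 = 16 ≡ 16 (mod 527)
2^8 ≡ 16^2 = 256 ≡ 256 (mod 527)
2^16 ≡ 256^2 = 65536 ≡ 188 (mod 527)
2^32 ≡ 188^2 = 35344 ≡ 35 (mod 527)
2^64 ≡ 35^2 = 1225 ≡ 171 (mod 527)
2^128 ≡ 171^2 = 29241 ≡ 256 (mod 527)
2^256 ≡ 256^2 = 65536 ≡ 188 (mod 527)
263 = 256 + 4 + 2 + 1 in binary powers of 2.
So 2^263 ≡ 188 · 16 · 4 · 2 ≡ 349 (mod 527).
Squaring chain: 349; never reaches −1, so base 2 is a Miller–Rabin witness that 527 is composite.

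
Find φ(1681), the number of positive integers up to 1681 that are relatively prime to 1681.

1640

Factor: 1681 = 41^2.
φ(1681) = 41^1·(41−1) = 1640.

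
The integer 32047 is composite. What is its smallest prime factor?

32047 is odd.
Digit sum 16, not divisible by 3.
Ends in 7: not divisible by 5.
7: 32047 = 7·4578 + 1
11: 32047 = 11·2913 + 4
13: 32047 = 13·2465 + 2
17: 32047 = 17·1885 + 2
19: 32047 = 19·1686 + 13
23: 32047 = 23·1393 + 8
29: 32047 = 29·1105 + 2
31: 32047 = 31·1033 + 24
37: 32047 = 37·866 + 5
41: 32047 = 41·781 + 26
43: 32047 = 43·745 + 12
47: 32047 = 47·681 + 40
53: 32047 = 53·604 + 35
59: 32047 = 59·543 + 10
61: 32047 = 61·525 + 22
67: 32047 = 67·478 + 21
71: 32047 = 71·451 + 26
73: 32047 = 73·439

73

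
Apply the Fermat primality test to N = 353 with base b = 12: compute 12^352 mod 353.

12^1 ≡ 12 (mod 353)
12^2 ≡ 12^2 = 144 ≡ 144 (mod 353)
12^4 ≡ 144^2 = 20736 ≡ 262 (mod 353)
12^8 ≡ 262^2 = 68644 ≡ 162 (mod 353)
12^16 ≡ 162^2 = 26244 ≡ 122 (mod 353)
12^32 ≡ 122^2 = 14884 ≡ 58 (mod 353)
12^64 ≡ 58^2 = 3364 ≡ 187 (mod 353)
12^128 ≡ 187^2 = 34969 ≡ 22 (mod 353)
12^256 ≡ 22^2 = 484 ≡ 131 (mod 353)
352 = 256 + 64 + 32 in binary powers of 2.
So 12^352 ≡ 131 · 187 · 58 ≡ 1 (mod 353).
Since the result is 1, base 12 gives no evidence that 353 is composite.

1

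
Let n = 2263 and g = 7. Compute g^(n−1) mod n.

1287

7^1 ≡ 7 (mod 2263)
7^2 ≡ 7^2 = 49 ≡ 49 (mod 2263)
7^4 ≡ 49^2 = 2401 ≡ 138 (mod 2263)
7^8 ≡ 138^2 = 19044 ≡ 940 (mod 2263)
7^16 ≡ 940^2 = 883600 ≡ 1030 (mod 2263)
7^32 ≡ 1030^2 = 1060900 ≡ 1816 (mod 2263)
7^64 ≡ 1816^2 = 3297856 ≡ 665 (mod 2263)
7^128 ≡ 665^2 = 442225 ≡ 940 (mod 2263)
7^256 ≡ 940^2 = 883600 ≡ 1030 (mod 2263)
7^512 ≡ 1030^2 = 1060900 ≡ 1816 (mod 2263)
7^1024 ≡ 1816^2 = 3297856 ≡ 665 (mod 2263)
7^2048 ≡ 665^2 = 442225 ≡ 940 (mod 2263)
2262 = 2048 + 128 + 64 + 16 + 4 + 2 in binary powers of 2.
So 7^2262 ≡ 940 · 940 · 665 · 1030 · 138 · 49 ≡ 1287 (mod 2263).
Since 1287 ≠ 1, base 7 is a Fermat witness: 2263 is composite.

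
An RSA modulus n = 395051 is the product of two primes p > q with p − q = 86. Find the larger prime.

Since p = q + 86, we have 395051 = q(q + 86), so q² + 86q − 395051 = 0.
Discriminant: 86² + 4·395051 = 7396 + 1580204 = 1587600; √1587600 = 1260.
q = (−86 + 1260)/2 = 587, and p = q + 86 = 673.
Check: 587 · 673 = 395051.

673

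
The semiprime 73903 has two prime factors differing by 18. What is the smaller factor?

Since p = q + 18, we have 73903 = q(q + 18), so q² + 18q − 73903 = 0.
Discriminant: 18² + 4·73903 = 324 + 295612 = 295936; √295936 = 544.
q = (−18 + 544)/2 = 263, and p = q + 18 = 281.
Check: 263 · 281 = 73903.

263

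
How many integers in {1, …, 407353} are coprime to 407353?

383328

Factor: 407353 = 23 · 89 · 199.
φ(407353) = (23−1) · (89−1) · (199−1) = 22 · 88 · 198 = 383328.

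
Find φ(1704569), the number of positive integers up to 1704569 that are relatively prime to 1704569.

Factor: 1704569 = 59 · 167 · 173.
φ(1704569) = (59−1) · (167−1) · (173−1) = 58 · 166 · 172 = 1656016.

1656016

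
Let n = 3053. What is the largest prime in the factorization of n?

3053 = 43 · 71
71 is prime.
So 3053 = 43 · 71; the largest prime factor is 71.

71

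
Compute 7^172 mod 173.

7^1 ≡ 7 (mod 173)
7^2 ≡ 7^2 = 49 ≡ 49 (mod 173)
7^4 ≡ 49^2 = 2401 ≡ 152 (mod 173)
7^8 ≡ 152^2 = 23104 ≡ 95 (mod 173)
7^16 ≡ 95^2 = 9025 ≡ 29 (mod 173)
7^32 ≡ 29^2 = 841 ≡ 149 (mod 173)
7^64 ≡ 149^2 = 22201 ≡ 57 (mod 173)
7^128 ≡ 57^2 = 3249 ≡ 135 (mod 173)
172 = 128 + 32 + 8 + 4 in binary powers of 2.
So 7^172 ≡ 135 · 149 · 95 · 152 ≡ 1 (mod 173).
Since the result is 1, base 7 gives no evidence that 173 is composite.

1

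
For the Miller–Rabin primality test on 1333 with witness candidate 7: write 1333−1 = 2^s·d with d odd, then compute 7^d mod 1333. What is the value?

343

1333 − 1 = 1332 = 2^2 · 333, so d = 333.
7^1 ≡ 7 (mod 1333)
7^2 ≡ 7^2 = 49 ≡ 49 (mod 1333)
7^4 ≡ 49^2 = 2401 ≡ 1068 (mod 1333)
7^8 ≡ 1068^2 = 1140624 ≡ 909 (mod 1333)
7^16 ≡ 909^2 = 826281 ≡ 1154 (mod 1333)
7^32 ≡ 1154^2 = 1331716 ≡ 49 (mod 1333)
7^64 ≡ 49^2 = 2401 ≡ 1068 (mod 1333)
7^128 ≡ 1068^2 = 1140624 ≡ 909 (mod 1333)
7^256 ≡ 909^2 = 826281 ≡ 1154 (mod 1333)
333 = 256 + 64 + 8 + 4 + 1 in binary powers of 2.
So 7^333 ≡ 1154 · 1068 · 909 · 1068 · 7 ≡ 343 (mod 1333).
Squaring chain: 343 → 345; never reaches −1, so base 7 is a Miller–Rabin witness that 1333 is composite.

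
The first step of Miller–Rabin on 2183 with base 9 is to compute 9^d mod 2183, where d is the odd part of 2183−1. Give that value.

2183 − 1 = 2182 = 2^1 · 1091, so d = 1091.
9^1 ≡ 9 (mod 2183)
9^2 ≡ 9^2 = 81 ≡ 81 (mod 2183)
9^4 ≡ 81^2 = 6561 ≡ 12 (mod 2183)
9^8 ≡ 12^2 = 144 ≡ 144 (mod 2183)
9^16 ≡ 144^2 = 20736 ≡ 1089 (mod 2183)
9^32 ≡ 1089^2 = 1185921 ≡ 552 (mod 2183)
9^64 ≡ 552^2 = 304704 ≡ 1267 (mod 2183)
9^128 ≡ 1267^2 = 1605289 ≡ 784 (mod 2183)
9^256 ≡ 784^2 = 614656 ≡ 1233 (mod 2183)
9^512 ≡ 1233^2 = 1520289 ≡ 921 (mod 2183)
9^1024 ≡ 921^2 = 848241 ≡ 1237 (mod 2183)
1091 = 1024 + 64 + 2 + 1 in binary powers of 2.
So 9^1091 ≡ 1237 · 1267 · 81 · 9 ≡ 1302 (mod 2183).
Squaring chain: 1302; never reaches −1, so base 9 is a Miller–Rabin witness that 2183 is composite.

1302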